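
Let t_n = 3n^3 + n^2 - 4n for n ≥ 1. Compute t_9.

t_9 = 3·9^3 + 1·9^2 - 4·9 = 2232.

2232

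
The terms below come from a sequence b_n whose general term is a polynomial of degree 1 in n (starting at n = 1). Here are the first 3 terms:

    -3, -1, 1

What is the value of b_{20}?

35

1st diffs: 2, 2 (constant).
So b_n = 2n - 5.
Evaluating at n = 20 gives b_{20} = 35.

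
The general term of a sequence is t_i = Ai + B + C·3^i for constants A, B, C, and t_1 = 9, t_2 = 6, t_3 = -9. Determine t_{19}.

-1162261401

At i = 1, 2, 3: A + B + 3C = 9; 2A + B + 9C = 6; 3A + B + 27C = -9.
Subtracting the first from the second: A + 6C = -3.
Subtracting the second from the third: A + 18C = -15.
Solving: C = -1, A = 3, then B = 9.
So t_i = 3·i + 9 + (-1)·3^i; at i=19 this is -1162261401.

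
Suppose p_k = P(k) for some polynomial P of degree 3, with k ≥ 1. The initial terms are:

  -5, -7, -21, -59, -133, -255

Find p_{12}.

1st diffs: -2, -14, -38, -74, -122.
2nd diffs: -12, -24, -36, -48.
3rd diffs: -12, -12, -12 (constant).
Newton forward-difference form: p_k = -5 + (-2)·C(k-1,1) + (-12)·C(k-1,2) + (-12)·C(k-1,3).
At k = 12: k-1 = 11, so p_{12} = -5 - 22 - 660 - 1980 = -2667.

-2667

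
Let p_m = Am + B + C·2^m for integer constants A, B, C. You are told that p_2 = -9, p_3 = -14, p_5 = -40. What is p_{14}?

Plug in m = 2, 3, 5: 2A + B + 4C = -9; 3A + B + 8C = -14; 5A + B + 32C = -40.
Subtracting the first from the second: A + 4C = -5.
Subtracting the second from the third: 2A + 24C = -26.
Solving: C = -1, A = -1, then B = -3.
Therefore p_{14} = -14 + (-3) + (-1)·16384 = -16401.

-16401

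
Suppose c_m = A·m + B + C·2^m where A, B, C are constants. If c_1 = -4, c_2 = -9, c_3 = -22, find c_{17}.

Plug in m = 1, 2, 3: A + B + 2C = -4; 2A + B + 4C = -9; 3A + B + 8C = -22.
Subtracting the first from the second: A + 2C = -5.
Subtracting the second from the third: A + 4C = -13.
Solving: C = -4, A = 3, then B = 1.
So c_m = 3·m + 1 + (-4)·2^m; at m=17 this is -524236.

-524236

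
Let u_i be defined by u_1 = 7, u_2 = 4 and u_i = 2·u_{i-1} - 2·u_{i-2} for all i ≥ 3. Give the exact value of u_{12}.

Applying the relation repeatedly:
u_3 = -6  u_4 = -20  u_5 = -28  u_6 = -16  u_7 = 24  u_8 = 80  u_9 = 112  u_{10} = 64  u_{11} = -96  u_{12} = -320.

-320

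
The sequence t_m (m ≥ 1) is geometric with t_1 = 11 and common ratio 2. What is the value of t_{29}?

t_m = 11·2^(m-1).
t_{29} = 11·2^28 = 2952790016.

2952790016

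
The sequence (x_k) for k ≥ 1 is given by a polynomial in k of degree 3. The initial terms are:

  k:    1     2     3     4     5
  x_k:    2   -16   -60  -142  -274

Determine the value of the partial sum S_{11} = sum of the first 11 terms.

1st diffs: -18, -44, -82, -132.
2nd diffs: -26, -38, -50.
3rd diffs: -12, -12 (constant).
Newton forward-difference form: x_k = 2 + (-18)·C(k-1,1) + (-26)·C(k-1,2) + (-12)·C(k-1,3).
Continuing: …, -468, -736, -1090, -1542, …, x_{11} = -2788.
Summing k = 1..11 (11 terms) gives -9218.

-9218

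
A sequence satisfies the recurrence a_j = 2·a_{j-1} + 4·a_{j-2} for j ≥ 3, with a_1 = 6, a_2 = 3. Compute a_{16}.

104103936

Step forward from the initial values:
a_3 = 30; a_4 = 72; a_5 = 264; …; a_{13} = 3072000; a_{14} = 9940992; a_{15} = 32169984; a_{16} = 104103936.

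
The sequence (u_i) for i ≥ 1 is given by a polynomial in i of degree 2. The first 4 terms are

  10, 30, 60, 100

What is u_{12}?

780

1st diffs: 20, 30, 40.
2nd diffs: 10, 10 (constant).
So u_i = 5i^2 + 5i.
Evaluating at i = 12 gives u_{12} = 780.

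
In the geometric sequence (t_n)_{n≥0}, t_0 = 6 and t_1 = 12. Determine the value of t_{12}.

24576

Common ratio r = 2.
t_n = 6·2^(n-0).
t_{12} = 6·2^12 = 24576.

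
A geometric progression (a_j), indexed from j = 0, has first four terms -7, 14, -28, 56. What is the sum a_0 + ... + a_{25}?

Common ratio r = -2.
a_j = (-7)·(-2)^(j-0).
S = (-7)·((-2)^26 - 1)/(-2 - 1) = (-7)·(67108864 - 1)/(-3) = 156587347.

156587347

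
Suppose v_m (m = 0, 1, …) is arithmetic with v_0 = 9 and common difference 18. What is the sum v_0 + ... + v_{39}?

v_m = 9 + (m - 0)·18.
v_{39} = 711; S = 40·(9 + 711)/2 = 14400.

14400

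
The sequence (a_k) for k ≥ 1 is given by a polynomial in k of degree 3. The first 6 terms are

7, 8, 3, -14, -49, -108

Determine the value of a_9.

1st diffs: 1, -5, -17, -35, -59.
2nd diffs: -6, -12, -18, -24.
3rd diffs: -6, -6, -6 (constant).
Newton forward-difference form: a_k = 7 + 1·C(k-1,1) + (-6)·C(k-1,2) + (-6)·C(k-1,3).
At k = 9: k-1 = 8, so a_9 = 7 + 8 - 168 - 336 = -489.

-489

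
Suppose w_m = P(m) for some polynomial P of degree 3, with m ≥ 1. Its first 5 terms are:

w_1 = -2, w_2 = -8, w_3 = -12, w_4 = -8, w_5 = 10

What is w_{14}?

1792

1st diffs: -6, -4, 4, 18.
2nd diffs: 2, 8, 14.
3rd diffs: 6, 6 (constant).
Newton forward-difference form: w_m = -2 + (-6)·C(m-1,1) + 2·C(m-1,2) + 6·C(m-1,3).
At m = 14: m-1 = 13, so w_{14} = -2 - 78 + 156 + 1716 = 1792.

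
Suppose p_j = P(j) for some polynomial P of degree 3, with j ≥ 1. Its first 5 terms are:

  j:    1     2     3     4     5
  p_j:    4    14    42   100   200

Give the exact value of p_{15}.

6150

1st diffs: 10, 28, 58, 100.
2nd diffs: 18, 30, 42.
3rd diffs: 12, 12 (constant).
So p_j = 2j^3 - 3j^2 + 5j.
Evaluating at j = 15 gives p_{15} = 6150.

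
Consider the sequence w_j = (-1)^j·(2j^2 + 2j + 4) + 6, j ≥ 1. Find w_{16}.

554

(-1)^16 = 1; 2j^2 + 2j + 4 at j=16 is 548; so w_{16} = 554.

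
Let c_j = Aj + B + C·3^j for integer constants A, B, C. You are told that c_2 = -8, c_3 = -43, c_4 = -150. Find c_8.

The three given values yield: 2A + B + 9C = -8; 3A + B + 27C = -43; 4A + B + 81C = -150.
Subtracting the first from the second: A + 18C = -35.
Subtracting the second from the third: A + 54C = -107.
Solving: C = -2, A = 1, then B = 8.
Therefore c_8 = 8 + 8 + (-2)·6561 = -13106.

-13106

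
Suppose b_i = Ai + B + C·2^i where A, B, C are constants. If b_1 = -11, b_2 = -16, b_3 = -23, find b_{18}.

-262204

Write the equations: A + B + 2C = -11; 2A + B + 4C = -16; 3A + B + 8C = -23.
Subtracting the first from the second: A + 2C = -5.
Subtracting the second from the third: A + 4C = -7.
Solving: C = -1, A = -3, then B = -6.
So b_i = -3·i + (-6) + (-1)·2^i; at i=18 this is -262204.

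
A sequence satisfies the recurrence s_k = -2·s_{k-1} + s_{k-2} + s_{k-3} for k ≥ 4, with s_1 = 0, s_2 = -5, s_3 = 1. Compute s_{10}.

-633

Applying the relation repeatedly:
s_4 = -7  s_5 = 10  s_6 = -26  s_7 = 55  s_8 = -126  s_9 = 281  s_{10} = -633.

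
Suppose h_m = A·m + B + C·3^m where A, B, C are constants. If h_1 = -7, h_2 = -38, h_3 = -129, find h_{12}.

Write the equations: A + B + 3C = -7; 2A + B + 9C = -38; 3A + B + 27C = -129.
Subtracting the first from the second: A + 6C = -31.
Subtracting the second from the third: A + 18C = -91.
Solving: C = -5, A = -1, then B = 9.
Hence h_{12} = -1·12 + 9 + (-5)·531441 = -2657208.

-2657208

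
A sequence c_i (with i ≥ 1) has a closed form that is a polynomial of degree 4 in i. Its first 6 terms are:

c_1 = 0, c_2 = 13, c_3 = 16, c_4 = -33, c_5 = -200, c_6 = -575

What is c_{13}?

1st diffs: 13, 3, -49, -167, -375.
2nd diffs: -10, -52, -118, -208.
3rd diffs: -42, -66, -90.
4th diffs: -24, -24 (constant).
So c_i = -i^4 + 3i^3 + 2i^2 + i - 5.
Evaluating at i = 13 gives c_{13} = -21624.

-21624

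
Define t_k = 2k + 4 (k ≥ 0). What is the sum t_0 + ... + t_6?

Over k = 0..6: Σk = 21.
Total = (2)·21 + (4)·7 = 70.

70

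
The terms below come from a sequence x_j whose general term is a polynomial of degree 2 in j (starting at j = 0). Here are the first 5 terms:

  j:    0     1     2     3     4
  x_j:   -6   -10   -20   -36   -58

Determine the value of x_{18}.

-996

1st diffs: -4, -10, -16, -22.
2nd diffs: -6, -6, -6 (constant).
So x_j = -3j^2 - j - 6.
Evaluating at j = 18 gives x_{18} = -996.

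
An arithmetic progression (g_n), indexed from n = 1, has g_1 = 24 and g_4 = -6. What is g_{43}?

-396

Common difference d = (-6 - 24) / (4 - 1) = -10.
g_n = 24 + (n - 1)·(-10).
g_{43} = 24 + 42·(-10) = -396.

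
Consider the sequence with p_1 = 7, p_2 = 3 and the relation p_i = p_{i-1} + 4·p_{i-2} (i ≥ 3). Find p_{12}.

p_3 = 31  p_4 = 43  p_5 = 167  p_6 = 339  p_7 = 1007  p_8 = 2363  p_9 = 6391  p_{10} = 15843  p_{11} = 41407  p_{12} = 104779.

104779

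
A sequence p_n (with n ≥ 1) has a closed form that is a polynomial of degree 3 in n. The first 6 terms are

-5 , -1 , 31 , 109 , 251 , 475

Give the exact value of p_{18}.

16111

1st diffs: 4, 32, 78, 142, 224.
2nd diffs: 28, 46, 64, 82.
3rd diffs: 18, 18, 18 (constant).
Newton forward-difference form: p_n = -5 + 4·C(n-1,1) + 28·C(n-1,2) + 18·C(n-1,3).
At n = 18: n-1 = 17, so p_{18} = -5 + 68 + 3808 + 12240 = 16111.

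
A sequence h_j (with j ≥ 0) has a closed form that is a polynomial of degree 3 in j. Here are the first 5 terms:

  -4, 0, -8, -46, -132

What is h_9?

-1912

1st diffs: 4, -8, -38, -86.
2nd diffs: -12, -30, -48.
3rd diffs: -18, -18 (constant).
So h_j = -3j^3 + 3j^2 + 4j - 4.
Evaluating at j = 9 gives h_9 = -1912.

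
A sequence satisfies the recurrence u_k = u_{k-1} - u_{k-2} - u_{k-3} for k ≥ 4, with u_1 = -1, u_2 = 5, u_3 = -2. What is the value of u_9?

u_4 = -6  u_5 = -9  u_6 = -1  u_7 = 14  u_8 = 24  u_9 = 11.

11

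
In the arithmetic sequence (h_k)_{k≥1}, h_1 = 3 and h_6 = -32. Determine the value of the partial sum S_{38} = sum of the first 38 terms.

-4807

Common difference d = (-32 - 3) / (6 - 1) = -7.
h_k = 3 + (k - 1)·(-7).
h_{38} = -256; S = 38·(3 + (-256))/2 = -4807.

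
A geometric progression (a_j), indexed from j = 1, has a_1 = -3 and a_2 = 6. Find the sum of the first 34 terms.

Common ratio r = -2.
a_j = (-3)·(-2)^(j-1).
S = (-3)·((-2)^34 - 1)/(-2 - 1) = (-3)·(17179869184 - 1)/(-3) = 17179869183.

17179869183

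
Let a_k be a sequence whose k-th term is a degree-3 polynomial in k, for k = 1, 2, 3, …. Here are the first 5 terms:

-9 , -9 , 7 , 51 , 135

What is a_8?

1st diffs: 0, 16, 44, 84.
2nd diffs: 16, 28, 40.
3rd diffs: 12, 12 (constant).
So a_k = 2k^3 - 4k^2 - 2k - 5.
Evaluating at k = 8 gives a_8 = 747.

747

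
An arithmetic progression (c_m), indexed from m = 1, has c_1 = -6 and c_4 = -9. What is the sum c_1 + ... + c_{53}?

-1696

Common difference d = (-9 - (-6)) / (4 - 1) = -1.
c_m = -6 + (m - 1)·(-1).
c_{53} = -58; S = 53·(-6 + (-58))/2 = -1696.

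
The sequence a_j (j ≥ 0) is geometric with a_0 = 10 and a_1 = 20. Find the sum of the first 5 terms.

Common ratio r = 2.
a_j = 10·2^(j-0).
S = 10·(2^5 - 1)/(2 - 1) = 10·(32 - 1)/(1) = 310.

310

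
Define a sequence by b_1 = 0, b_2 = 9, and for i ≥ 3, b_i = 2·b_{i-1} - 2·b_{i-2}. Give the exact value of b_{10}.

b_3 = 18, b_4 = 18, b_5 = 0, b_6 = -36, b_7 = -72, b_8 = -72, b_9 = 0, b_{10} = 144.

144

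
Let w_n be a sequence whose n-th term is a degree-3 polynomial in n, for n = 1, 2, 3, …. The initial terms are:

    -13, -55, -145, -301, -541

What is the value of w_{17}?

-16525

1st diffs: -42, -90, -156, -240.
2nd diffs: -48, -66, -84.
3rd diffs: -18, -18 (constant).
So w_n = -3n^3 - 6n^2 - 3n - 1.
Evaluating at n = 17 gives w_{17} = -16525.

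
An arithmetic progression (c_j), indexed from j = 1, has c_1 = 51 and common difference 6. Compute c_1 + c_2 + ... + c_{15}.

1395

c_j = 51 + (j - 1)·6.
c_{15} = 135; S = 15·(51 + 135)/2 = 1395.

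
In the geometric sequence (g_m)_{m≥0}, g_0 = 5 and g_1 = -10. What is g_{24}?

83886080

Common ratio r = -2.
g_m = 5·(-2)^(m-0).
g_{24} = 5·(-2)^24 = 83886080.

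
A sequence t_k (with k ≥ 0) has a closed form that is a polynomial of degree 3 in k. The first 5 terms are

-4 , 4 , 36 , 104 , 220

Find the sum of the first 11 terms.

1st diffs: 8, 32, 68, 116.
2nd diffs: 24, 36, 48.
3rd diffs: 12, 12 (constant).
Newton forward-difference form: t_k = -4 + 8·C(k,1) + 24·C(k,2) + 12·C(k,3).
Continuing: …, 396, 644, 976, 1404, …, t_{10} = 2596.
Summing k = 0..10 (11 terms) gives 8316.

8316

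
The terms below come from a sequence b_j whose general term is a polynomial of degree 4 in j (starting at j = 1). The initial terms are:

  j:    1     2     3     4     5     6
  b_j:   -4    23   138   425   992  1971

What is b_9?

9060

1st diffs: 27, 115, 287, 567, 979.
2nd diffs: 88, 172, 280, 412.
3rd diffs: 84, 108, 132.
4th diffs: 24, 24 (constant).
Newton forward-difference form: b_j = -4 + 27·C(j-1,1) + 88·C(j-1,2) + 84·C(j-1,3) + 24·C(j-1,4).
At j = 9: j-1 = 8, so b_9 = -4 + 216 + 2464 + 4704 + 1680 = 9060.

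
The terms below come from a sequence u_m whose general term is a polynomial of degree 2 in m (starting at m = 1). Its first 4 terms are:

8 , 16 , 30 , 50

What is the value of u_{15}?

666

1st diffs: 8, 14, 20.
2nd diffs: 6, 6 (constant).
Newton forward-difference form: u_m = 8 + 8·C(m-1,1) + 6·C(m-1,2).
At m = 15: m-1 = 14, so u_{15} = 8 + 112 + 546 = 666.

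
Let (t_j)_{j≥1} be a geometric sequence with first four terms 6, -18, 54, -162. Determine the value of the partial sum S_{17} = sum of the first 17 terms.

193710246

Common ratio r = -3.
t_j = 6·(-3)^(j-1).
S = 6·((-3)^17 - 1)/(-3 - 1) = 6·(-129140163 - 1)/(-4) = 193710246.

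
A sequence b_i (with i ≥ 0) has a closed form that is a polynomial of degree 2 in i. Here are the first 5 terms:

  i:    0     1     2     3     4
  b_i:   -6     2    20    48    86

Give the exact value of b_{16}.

1322

1st diffs: 8, 18, 28, 38.
2nd diffs: 10, 10, 10 (constant).
Newton forward-difference form: b_i = -6 + 8·C(i,1) + 10·C(i,2).
At i = 16: i = 16, so b_{16} = -6 + 128 + 1200 = 1322.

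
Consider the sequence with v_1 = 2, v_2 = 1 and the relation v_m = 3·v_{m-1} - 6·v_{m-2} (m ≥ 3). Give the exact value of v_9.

v_3 = -9  v_4 = -33  v_5 = -45  v_6 = 63  v_7 = 459  v_8 = 999  v_9 = 243.

243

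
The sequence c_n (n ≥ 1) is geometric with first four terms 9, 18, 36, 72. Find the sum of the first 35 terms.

309237645303

Common ratio r = 2.
c_n = 9·2^(n-1).
S = 9·(2^35 - 1)/(2 - 1) = 9·(34359738368 - 1)/(1) = 309237645303.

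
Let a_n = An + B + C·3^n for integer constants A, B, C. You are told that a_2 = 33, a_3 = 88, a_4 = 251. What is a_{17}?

387420510

The three given values yield: 2A + B + 9C = 33; 3A + B + 27C = 88; 4A + B + 81C = 251.
Subtracting the first from the second: A + 18C = 55.
Subtracting the second from the third: A + 54C = 163.
Solving: C = 3, A = 1, then B = 4.
So a_n = 1·n + 4 + 3·3^n; at n=17 this is 387420510.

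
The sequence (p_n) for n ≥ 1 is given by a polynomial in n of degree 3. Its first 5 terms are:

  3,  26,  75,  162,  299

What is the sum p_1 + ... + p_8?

1st diffs: 23, 49, 87, 137.
2nd diffs: 26, 38, 50.
3rd diffs: 12, 12 (constant).
Newton forward-difference form: p_n = 3 + 23·C(n-1,1) + 26·C(n-1,2) + 12·C(n-1,3).
Continuing: 498, 771, 1130.
Summing n = 1..8 (8 terms) gives 2964.

2964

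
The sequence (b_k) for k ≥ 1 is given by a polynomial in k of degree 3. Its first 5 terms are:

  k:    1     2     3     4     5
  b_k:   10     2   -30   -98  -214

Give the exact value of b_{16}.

1st diffs: -8, -32, -68, -116.
2nd diffs: -24, -36, -48.
3rd diffs: -12, -12 (constant).
Newton forward-difference form: b_k = 10 + (-8)·C(k-1,1) + (-24)·C(k-1,2) + (-12)·C(k-1,3).
At k = 16: k-1 = 15, so b_{16} = 10 - 120 - 2520 - 5460 = -8090.

-8090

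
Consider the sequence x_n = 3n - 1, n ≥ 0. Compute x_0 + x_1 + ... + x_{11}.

Over n = 0..11: Σn = 66.
Total = (3)·66 + (-1)·12 = 186.

186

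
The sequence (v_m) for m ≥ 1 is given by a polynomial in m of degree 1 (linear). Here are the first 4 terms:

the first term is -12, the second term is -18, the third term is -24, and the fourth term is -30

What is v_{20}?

-126

1st diffs: -6, -6, -6 (constant).
So v_m = -6m - 6.
Evaluating at m = 20 gives v_{20} = -126.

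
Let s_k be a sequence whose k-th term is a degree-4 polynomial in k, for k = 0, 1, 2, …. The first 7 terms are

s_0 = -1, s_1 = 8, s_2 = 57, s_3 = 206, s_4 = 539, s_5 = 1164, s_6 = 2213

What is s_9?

9584

1st diffs: 9, 49, 149, 333, 625, 1049.
2nd diffs: 40, 100, 184, 292, 424.
3rd diffs: 60, 84, 108, 132.
4th diffs: 24, 24, 24 (constant).
So s_k = k^4 + 4k^3 + k^2 + 3k - 1.
Evaluating at k = 9 gives s_9 = 9584.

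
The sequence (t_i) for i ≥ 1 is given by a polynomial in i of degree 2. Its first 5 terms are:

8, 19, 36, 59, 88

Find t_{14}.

619

1st diffs: 11, 17, 23, 29.
2nd diffs: 6, 6, 6 (constant).
Newton forward-difference form: t_i = 8 + 11·C(i-1,1) + 6·C(i-1,2).
At i = 14: i-1 = 13, so t_{14} = 8 + 143 + 468 = 619.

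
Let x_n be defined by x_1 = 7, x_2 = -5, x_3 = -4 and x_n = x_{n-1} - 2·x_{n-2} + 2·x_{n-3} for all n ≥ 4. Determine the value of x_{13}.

Applying the relation repeatedly:
x_4 = 20;  x_5 = 18;  x_6 = -30;  x_7 = -26;  x_8 = 70;  x_9 = 62;  x_{10} = -130;  x_{11} = -114;  x_{12} = 270;  x_{13} = 238.

238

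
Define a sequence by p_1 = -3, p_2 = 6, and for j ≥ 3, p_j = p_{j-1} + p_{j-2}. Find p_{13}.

597

Step forward from the initial values:
p_3 = 3; p_4 = 9; p_5 = 12; …; p_{10} = 141; p_{11} = 228; p_{12} = 369; p_{13} = 597.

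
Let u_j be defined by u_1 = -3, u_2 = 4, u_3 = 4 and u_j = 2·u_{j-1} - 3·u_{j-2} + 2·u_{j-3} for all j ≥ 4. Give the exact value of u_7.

32

Step forward from the initial values:
u_4 = -10  u_5 = -24  u_6 = -10  u_7 = 32.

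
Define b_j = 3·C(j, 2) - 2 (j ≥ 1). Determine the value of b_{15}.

313

C(15, 2) = 105, so b_{15} = 313.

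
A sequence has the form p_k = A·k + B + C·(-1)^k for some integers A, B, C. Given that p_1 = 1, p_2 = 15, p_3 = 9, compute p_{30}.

127

At k = 1, 2, 3: A + B - C = 1; 2A + B + C = 15; 3A + B - C = 9.
Subtracting the first from the second: A + 2C = 14.
Subtracting the second from the third: A - 2C = -6.
Solving: C = 5, A = 4, then B = 2.
Hence p_{30} = 4·30 + 2 + 5·1 = 127.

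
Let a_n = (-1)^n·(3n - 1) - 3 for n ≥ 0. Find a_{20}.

(-1)^20 = 1; 3n - 1 at n=20 is 59; so a_{20} = 56.

56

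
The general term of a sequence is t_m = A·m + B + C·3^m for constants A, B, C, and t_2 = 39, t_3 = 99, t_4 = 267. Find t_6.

2223

Write the equations: 2A + B + 9C = 39; 3A + B + 27C = 99; 4A + B + 81C = 267.
Subtracting the first from the second: A + 18C = 60.
Subtracting the second from the third: A + 54C = 168.
Solving: C = 3, A = 6, then B = 0.
So t_m = 6·m + 0 + 3·3^m; at m=6 this is 2223.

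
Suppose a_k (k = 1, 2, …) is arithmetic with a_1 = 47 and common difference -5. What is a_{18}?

a_k = 47 + (k - 1)·(-5).
a_{18} = 47 + 17·(-5) = -38.

-38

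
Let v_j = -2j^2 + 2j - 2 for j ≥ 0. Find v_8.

-114

v_8 = -2·8^2 + 2·8 - 2 = -114.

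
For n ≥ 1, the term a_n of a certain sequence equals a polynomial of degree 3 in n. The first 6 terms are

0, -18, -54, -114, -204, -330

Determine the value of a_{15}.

1st diffs: -18, -36, -60, -90, -126.
2nd diffs: -18, -24, -30, -36.
3rd diffs: -6, -6, -6 (constant).
Newton forward-difference form: a_n = (-18)·C(n-1,1) + (-18)·C(n-1,2) + (-6)·C(n-1,3).
At n = 15: n-1 = 14, so a_{15} = -252 - 1638 - 2184 = -4074.

-4074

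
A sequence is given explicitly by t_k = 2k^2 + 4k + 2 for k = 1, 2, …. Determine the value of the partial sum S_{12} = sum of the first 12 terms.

1636

Over k = 1..12: Σk = 78, Σk² = 650.
Total = (2)·650 + (4)·78 + (2)·12 = 1636.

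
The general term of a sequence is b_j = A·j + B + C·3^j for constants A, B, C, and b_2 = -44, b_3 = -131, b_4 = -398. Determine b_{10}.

-295220

The three given values yield: 2A + B + 9C = -44; 3A + B + 27C = -131; 4A + B + 81C = -398.
Subtracting the first from the second: A + 18C = -87.
Subtracting the second from the third: A + 54C = -267.
Solving: C = -5, A = 3, then B = -5.
Hence b_{10} = 3·10 + (-5) + (-5)·59049 = -295220.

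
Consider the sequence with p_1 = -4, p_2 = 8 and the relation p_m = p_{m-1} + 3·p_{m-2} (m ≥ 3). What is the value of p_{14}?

39752

Applying the relation repeatedly:
p_3 = -4  p_4 = 20  p_5 = 8  …  p_{11} = 3176  p_{12} = 7556  p_{13} = 17084  p_{14} = 39752.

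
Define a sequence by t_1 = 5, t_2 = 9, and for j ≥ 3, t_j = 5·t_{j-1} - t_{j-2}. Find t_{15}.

Compute successive terms:
t_3 = 40  t_4 = 191  t_5 = 915  …  t_{12} = 53037616  t_{13} = 254118485  t_{14} = 1217554809  t_{15} = 5833655560.

5833655560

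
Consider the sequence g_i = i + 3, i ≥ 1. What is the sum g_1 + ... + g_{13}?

Over i = 1..13: Σi = 91.
Total = (1)·91 + (3)·13 = 130.

130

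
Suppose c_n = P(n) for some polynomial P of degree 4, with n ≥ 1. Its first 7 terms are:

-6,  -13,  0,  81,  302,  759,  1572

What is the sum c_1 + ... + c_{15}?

145867

1st diffs: -7, 13, 81, 221, 457, 813.
2nd diffs: 20, 68, 140, 236, 356.
3rd diffs: 48, 72, 96, 120.
4th diffs: 24, 24, 24 (constant).
So c_n = n^4 - 2n^3 - 3n^2 + n - 3.
Continuing: …, 2885, 4866, 7707, 11624, …, c_{15} = 43212.
Summing n = 1..15 (15 terms) gives 145867.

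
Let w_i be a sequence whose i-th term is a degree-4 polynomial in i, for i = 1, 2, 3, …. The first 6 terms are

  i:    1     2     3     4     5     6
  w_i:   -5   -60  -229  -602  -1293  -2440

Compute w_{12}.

-29650

1st diffs: -55, -169, -373, -691, -1147.
2nd diffs: -114, -204, -318, -456.
3rd diffs: -90, -114, -138.
4th diffs: -24, -24 (constant).
Newton forward-difference form: w_i = -5 + (-55)·C(i-1,1) + (-114)·C(i-1,2) + (-90)·C(i-1,3) + (-24)·C(i-1,4).
At i = 12: i-1 = 11, so w_{12} = -5 - 605 - 6270 - 14850 - 7920 = -29650.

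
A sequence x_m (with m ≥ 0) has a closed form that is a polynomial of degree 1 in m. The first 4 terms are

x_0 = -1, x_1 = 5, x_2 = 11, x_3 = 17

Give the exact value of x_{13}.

77

1st diffs: 6, 6, 6 (constant).
So x_m = 6m - 1.
Evaluating at m = 13 gives x_{13} = 77.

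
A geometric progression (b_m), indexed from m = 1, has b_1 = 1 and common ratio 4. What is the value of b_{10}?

262144

b_m = 1·4^(m-1).
b_{10} = 1·4^9 = 262144.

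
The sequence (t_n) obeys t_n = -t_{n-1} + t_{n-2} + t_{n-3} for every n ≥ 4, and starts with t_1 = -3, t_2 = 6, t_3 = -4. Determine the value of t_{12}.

11

Applying the relation repeatedly:
t_4 = 7;  t_5 = -5;  t_6 = 8;  t_7 = -6;  t_8 = 9;  t_9 = -7;  t_{10} = 10;  t_{11} = -8;  t_{12} = 11.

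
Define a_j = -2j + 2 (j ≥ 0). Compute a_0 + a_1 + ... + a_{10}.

Over j = 0..10: Σj = 55.
Total = (-2)·55 + (2)·11 = -88.

-88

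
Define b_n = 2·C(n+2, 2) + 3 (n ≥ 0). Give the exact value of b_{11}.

C(13, 2) = 78, so b_{11} = 159.

159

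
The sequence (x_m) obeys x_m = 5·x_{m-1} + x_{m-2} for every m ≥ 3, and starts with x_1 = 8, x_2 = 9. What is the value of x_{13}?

Step forward from the initial values:
x_3 = 53; x_4 = 274; x_5 = 1423; …; x_{10} = 5371794; x_{11} = 27893483; x_{12} = 144839209; x_{13} = 752089528.

752089528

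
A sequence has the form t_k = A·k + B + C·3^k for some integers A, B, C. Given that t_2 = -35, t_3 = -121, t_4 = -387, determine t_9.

The three given values yield: 2A + B + 9C = -35; 3A + B + 27C = -121; 4A + B + 81C = -387.
Subtracting the first from the second: A + 18C = -86.
Subtracting the second from the third: A + 54C = -266.
Solving: C = -5, A = 4, then B = 2.
Therefore t_9 = 36 + 2 + (-5)·19683 = -98377.

-98377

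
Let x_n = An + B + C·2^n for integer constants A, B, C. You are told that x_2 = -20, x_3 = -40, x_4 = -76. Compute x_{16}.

The three given values yield: 2A + B + 4C = -20; 3A + B + 8C = -40; 4A + B + 16C = -76.
Subtracting the first from the second: A + 4C = -20.
Subtracting the second from the third: A + 8C = -36.
Solving: C = -4, A = -4, then B = 4.
Hence x_{16} = -4·16 + 4 + (-4)·65536 = -262204.

-262204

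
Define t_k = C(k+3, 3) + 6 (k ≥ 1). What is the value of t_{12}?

461

C(15, 3) = 455, so t_{12} = 461.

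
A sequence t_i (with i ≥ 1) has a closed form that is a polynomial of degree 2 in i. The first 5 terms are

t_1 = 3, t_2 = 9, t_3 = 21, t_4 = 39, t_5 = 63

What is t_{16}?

1st diffs: 6, 12, 18, 24.
2nd diffs: 6, 6, 6 (constant).
Newton forward-difference form: t_i = 3 + 6·C(i-1,1) + 6·C(i-1,2).
At i = 16: i-1 = 15, so t_{16} = 3 + 90 + 630 = 723.

723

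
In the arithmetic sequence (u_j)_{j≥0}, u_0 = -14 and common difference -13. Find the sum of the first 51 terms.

-17289

u_j = -14 + (j - 0)·(-13).
u_{50} = -664; S = 51·(-14 + (-664))/2 = -17289.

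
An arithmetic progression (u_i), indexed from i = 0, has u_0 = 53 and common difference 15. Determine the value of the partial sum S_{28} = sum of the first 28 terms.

7154

u_i = 53 + (i - 0)·15.
u_{27} = 458; S = 28·(53 + 458)/2 = 7154.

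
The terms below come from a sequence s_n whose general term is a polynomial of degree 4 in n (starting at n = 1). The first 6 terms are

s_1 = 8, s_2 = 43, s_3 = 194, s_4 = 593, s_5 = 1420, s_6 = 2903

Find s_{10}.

21635

1st diffs: 35, 151, 399, 827, 1483.
2nd diffs: 116, 248, 428, 656.
3rd diffs: 132, 180, 228.
4th diffs: 48, 48 (constant).
Newton forward-difference form: s_n = 8 + 35·C(n-1,1) + 116·C(n-1,2) + 132·C(n-1,3) + 48·C(n-1,4).
At n = 10: n-1 = 9, so s_{10} = 8 + 315 + 4176 + 11088 + 6048 = 21635.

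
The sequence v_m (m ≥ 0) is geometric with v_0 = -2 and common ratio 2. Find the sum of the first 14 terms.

-32766

v_m = (-2)·2^(m-0).
S = (-2)·(2^14 - 1)/(2 - 1) = (-2)·(16384 - 1)/(1) = -32766.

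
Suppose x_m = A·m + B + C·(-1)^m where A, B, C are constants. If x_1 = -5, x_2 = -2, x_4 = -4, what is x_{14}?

The three given values yield: A + B - C = -5; 2A + B + C = -2; 4A + B + C = -4.
Subtracting the first from the second: A + 2C = 3.
Subtracting the second from the third: 2A = -2.
Solving: C = 2, A = -1, then B = -2.
Therefore x_{14} = -14 + (-2) + 2·1 = -14.

-14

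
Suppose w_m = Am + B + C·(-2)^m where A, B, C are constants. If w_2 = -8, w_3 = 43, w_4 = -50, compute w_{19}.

Plug in m = 2, 3, 4: 2A + B + 4C = -8; 3A + B - 8C = 43; 4A + B + 16C = -50.
Subtracting the first from the second: A - 12C = 51.
Subtracting the second from the third: A + 24C = -93.
Solving: C = -4, A = 3, then B = 2.
Therefore w_{19} = 57 + 2 + (-4)·(-524288) = 2097211.

2097211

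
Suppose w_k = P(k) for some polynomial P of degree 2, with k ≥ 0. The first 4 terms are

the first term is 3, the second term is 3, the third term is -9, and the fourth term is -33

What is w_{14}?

1st diffs: 0, -12, -24.
2nd diffs: -12, -12 (constant).
So w_k = -6k^2 + 6k + 3.
Evaluating at k = 14 gives w_{14} = -1089.

-1089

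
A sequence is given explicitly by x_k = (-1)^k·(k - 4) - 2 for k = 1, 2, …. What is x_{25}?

-23

(-1)^25 = -1; k - 4 at k=25 is 21; so x_{25} = -23.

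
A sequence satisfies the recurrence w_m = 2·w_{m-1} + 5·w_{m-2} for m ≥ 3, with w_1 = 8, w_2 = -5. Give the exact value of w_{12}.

1107435

Compute successive terms:
w_3 = 30; w_4 = 35; w_5 = 220; w_6 = 615; w_7 = 2330; w_8 = 7735; w_9 = 27120; w_{10} = 92915; w_{11} = 321430; w_{12} = 1107435.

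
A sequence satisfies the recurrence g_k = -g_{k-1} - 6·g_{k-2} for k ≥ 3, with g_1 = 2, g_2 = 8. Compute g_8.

Step forward from the initial values:
g_3 = -20  g_4 = -28  g_5 = 148  g_6 = 20  g_7 = -908  g_8 = 788.

788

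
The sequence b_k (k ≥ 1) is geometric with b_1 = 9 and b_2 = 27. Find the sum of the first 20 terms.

Common ratio r = 3.
b_k = 9·3^(k-1).
S = 9·(3^20 - 1)/(3 - 1) = 9·(3486784401 - 1)/(2) = 15690529800.

15690529800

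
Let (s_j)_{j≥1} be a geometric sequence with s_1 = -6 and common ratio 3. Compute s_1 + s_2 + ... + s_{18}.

-1162261464

s_j = (-6)·3^(j-1).
S = (-6)·(3^18 - 1)/(3 - 1) = (-6)·(387420489 - 1)/(2) = -1162261464.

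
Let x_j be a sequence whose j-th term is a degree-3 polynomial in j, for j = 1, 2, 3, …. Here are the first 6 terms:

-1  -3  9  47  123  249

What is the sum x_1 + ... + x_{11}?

6149

1st diffs: -2, 12, 38, 76, 126.
2nd diffs: 14, 26, 38, 50.
3rd diffs: 12, 12, 12 (constant).
Newton forward-difference form: x_j = -1 + (-2)·C(j-1,1) + 14·C(j-1,2) + 12·C(j-1,3).
Continuing: …, 437, 699, 1047, 1493, …, x_{11} = 2049.
Summing j = 1..11 (11 terms) gives 6149.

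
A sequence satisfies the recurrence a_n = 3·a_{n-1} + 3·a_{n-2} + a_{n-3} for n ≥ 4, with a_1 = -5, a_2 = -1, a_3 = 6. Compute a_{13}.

Step forward from the initial values:
a_4 = 10;  a_5 = 47;  a_6 = 177;  a_7 = 682;  a_8 = 2624;  a_9 = 10095;  a_{10} = 38839;  a_{11} = 149426;  a_{12} = 574890;  a_{13} = 2211787.

2211787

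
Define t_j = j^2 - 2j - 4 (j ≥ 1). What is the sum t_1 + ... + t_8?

100

Over j = 1..8: Σj = 36, Σj² = 204.
Total = (1)·204 + (-2)·36 + (-4)·8 = 100.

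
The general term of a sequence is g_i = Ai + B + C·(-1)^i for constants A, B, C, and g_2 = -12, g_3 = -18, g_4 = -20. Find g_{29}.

At i = 2, 3, 4: 2A + B + C = -12; 3A + B - C = -18; 4A + B + C = -20.
Subtracting the first from the second: A - 2C = -6.
Subtracting the second from the third: A + 2C = -2.
Solving: C = 1, A = -4, then B = -5.
Therefore g_{29} = -116 + (-5) + 1·(-1) = -122.

-122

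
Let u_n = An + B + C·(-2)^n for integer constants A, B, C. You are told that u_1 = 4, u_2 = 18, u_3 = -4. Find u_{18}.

Plug in n = 1, 2, 3: A + B - 2C = 4; 2A + B + 4C = 18; 3A + B - 8C = -4.
Subtracting the first from the second: A + 6C = 14.
Subtracting the second from the third: A - 12C = -22.
Solving: C = 2, A = 2, then B = 6.
So u_n = 2·n + 6 + 2·(-2)^n; at n=18 this is 524330.

524330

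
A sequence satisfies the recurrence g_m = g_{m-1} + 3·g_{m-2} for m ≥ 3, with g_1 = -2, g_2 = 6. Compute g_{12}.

Step forward from the initial values:
g_3 = 0  g_4 = 18  g_5 = 18  g_6 = 72  g_7 = 126  g_8 = 342  g_9 = 720  g_{10} = 1746  g_{11} = 3906  g_{12} = 9144.

9144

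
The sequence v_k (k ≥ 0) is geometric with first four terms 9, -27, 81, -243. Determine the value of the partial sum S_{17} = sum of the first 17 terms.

290565369

Common ratio r = -3.
v_k = 9·(-3)^(k-0).
S = 9·((-3)^17 - 1)/(-3 - 1) = 9·(-129140163 - 1)/(-4) = 290565369.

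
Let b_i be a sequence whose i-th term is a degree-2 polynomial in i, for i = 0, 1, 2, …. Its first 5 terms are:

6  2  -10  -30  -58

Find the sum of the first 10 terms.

-1080

1st diffs: -4, -12, -20, -28.
2nd diffs: -8, -8, -8 (constant).
So b_i = -4i^2 + 6.
Continuing: …, -94, -138, -190, -250, …, b_9 = -318.
Summing i = 0..9 (10 terms) gives -1080.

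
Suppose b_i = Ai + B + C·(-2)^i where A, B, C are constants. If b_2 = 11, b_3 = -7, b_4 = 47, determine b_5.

-43

The three given values yield: 2A + B + 4C = 11; 3A + B - 8C = -7; 4A + B + 16C = 47.
Subtracting the first from the second: A - 12C = -18.
Subtracting the second from the third: A + 24C = 54.
Solving: C = 2, A = 6, then B = -9.
Hence b_5 = 6·5 + (-9) + 2·(-32) = -43.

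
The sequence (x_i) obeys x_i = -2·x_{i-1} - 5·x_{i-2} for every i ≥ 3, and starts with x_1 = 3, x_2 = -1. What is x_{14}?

60319

Applying the relation repeatedly:
x_3 = -13, x_4 = 31, x_5 = 3, …, x_{11} = 3827, x_{12} = -22049, x_{13} = 24963, x_{14} = 60319.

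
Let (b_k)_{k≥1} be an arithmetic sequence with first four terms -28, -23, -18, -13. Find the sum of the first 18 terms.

Common difference d = 5.
b_k = -28 + (k - 1)·5.
b_{18} = 57; S = 18·(-28 + 57)/2 = 261.

261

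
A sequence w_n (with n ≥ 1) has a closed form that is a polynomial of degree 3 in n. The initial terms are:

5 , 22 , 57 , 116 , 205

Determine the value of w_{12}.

1st diffs: 17, 35, 59, 89.
2nd diffs: 18, 24, 30.
3rd diffs: 6, 6 (constant).
Newton forward-difference form: w_n = 5 + 17·C(n-1,1) + 18·C(n-1,2) + 6·C(n-1,3).
At n = 12: n-1 = 11, so w_{12} = 5 + 187 + 990 + 990 = 2172.

2172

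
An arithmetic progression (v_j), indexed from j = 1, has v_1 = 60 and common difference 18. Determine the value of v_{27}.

v_j = 60 + (j - 1)·18.
v_{27} = 60 + 26·18 = 528.

528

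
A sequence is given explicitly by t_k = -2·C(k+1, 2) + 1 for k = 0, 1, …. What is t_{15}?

-239

C(16, 2) = 120, so t_{15} = -239.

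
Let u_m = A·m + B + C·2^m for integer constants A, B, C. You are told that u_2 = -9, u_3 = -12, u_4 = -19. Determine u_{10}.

At m = 2, 3, 4: 2A + B + 4C = -9; 3A + B + 8C = -12; 4A + B + 16C = -19.
Subtracting the first from the second: A + 4C = -3.
Subtracting the second from the third: A + 8C = -7.
Solving: C = -1, A = 1, then B = -7.
Therefore u_{10} = 10 + (-7) + (-1)·1024 = -1021.

-1021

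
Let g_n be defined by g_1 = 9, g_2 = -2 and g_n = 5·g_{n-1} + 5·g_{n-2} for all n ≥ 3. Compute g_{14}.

Applying the relation repeatedly:
g_3 = 35; g_4 = 165; g_5 = 1000; …; g_{11} = 40075000; g_{12} = 234603125; g_{13} = 1373390625; g_{14} = 8039968750.

8039968750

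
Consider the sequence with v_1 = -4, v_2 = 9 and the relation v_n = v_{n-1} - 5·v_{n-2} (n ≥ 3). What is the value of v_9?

-2491

Iterate the recurrence:
v_3 = 29; v_4 = -16; v_5 = -161; v_6 = -81; v_7 = 724; v_8 = 1129; v_9 = -2491.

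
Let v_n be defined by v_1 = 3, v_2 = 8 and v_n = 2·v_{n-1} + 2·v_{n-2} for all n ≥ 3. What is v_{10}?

Iterate the recurrence:
v_3 = 22  v_4 = 60  v_5 = 164  v_6 = 448  v_7 = 1224  v_8 = 3344  v_9 = 9136  v_{10} = 24960.

24960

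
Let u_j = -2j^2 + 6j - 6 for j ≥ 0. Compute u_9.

u_9 = -2·9^2 + 6·9 - 6 = -114.

-114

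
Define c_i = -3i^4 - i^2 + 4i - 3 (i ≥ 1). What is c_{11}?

c_{11} = -3·11^4 - 1·11^2 + 4·11 - 3 = -44003.

-44003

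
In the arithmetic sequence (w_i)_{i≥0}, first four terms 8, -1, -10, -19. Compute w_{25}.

Common difference d = -9.
w_i = 8 + (i - 0)·(-9).
w_{25} = 8 + 25·(-9) = -217.

-217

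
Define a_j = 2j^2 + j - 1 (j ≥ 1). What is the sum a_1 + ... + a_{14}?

Over j = 1..14: Σj = 105, Σj² = 1015.
Total = (2)·1015 + (1)·105 + (-1)·14 = 2121.

2121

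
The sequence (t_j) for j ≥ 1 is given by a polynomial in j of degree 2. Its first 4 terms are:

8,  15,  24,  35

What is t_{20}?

1st diffs: 7, 9, 11.
2nd diffs: 2, 2 (constant).
Newton forward-difference form: t_j = 8 + 7·C(j-1,1) + 2·C(j-1,2).
At j = 20: j-1 = 19, so t_{20} = 8 + 133 + 342 = 483.

483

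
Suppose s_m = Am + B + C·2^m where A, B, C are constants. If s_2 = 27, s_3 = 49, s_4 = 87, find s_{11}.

Write the equations: 2A + B + 4C = 27; 3A + B + 8C = 49; 4A + B + 16C = 87.
Subtracting the first from the second: A + 4C = 22.
Subtracting the second from the third: A + 8C = 38.
Solving: C = 4, A = 6, then B = -1.
Hence s_{11} = 6·11 + (-1) + 4·2048 = 8257.

8257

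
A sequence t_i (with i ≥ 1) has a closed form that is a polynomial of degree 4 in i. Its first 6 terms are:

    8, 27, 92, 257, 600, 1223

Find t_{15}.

48140

1st diffs: 19, 65, 165, 343, 623.
2nd diffs: 46, 100, 178, 280.
3rd diffs: 54, 78, 102.
4th diffs: 24, 24 (constant).
So t_i = i^4 - i^3 + 4i^2 - i + 5.
Evaluating at i = 15 gives t_{15} = 48140.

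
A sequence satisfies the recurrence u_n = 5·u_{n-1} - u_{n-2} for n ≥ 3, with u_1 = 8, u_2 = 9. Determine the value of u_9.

444253

u_3 = 37; u_4 = 176; u_5 = 843; u_6 = 4039; u_7 = 19352; u_8 = 92721; u_9 = 444253.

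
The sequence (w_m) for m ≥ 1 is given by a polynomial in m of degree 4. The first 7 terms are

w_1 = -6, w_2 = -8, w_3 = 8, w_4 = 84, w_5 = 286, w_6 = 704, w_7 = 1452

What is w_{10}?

7176

1st diffs: -2, 16, 76, 202, 418, 748.
2nd diffs: 18, 60, 126, 216, 330.
3rd diffs: 42, 66, 90, 114.
4th diffs: 24, 24, 24 (constant).
So w_m = m^4 - 3m^3 + 2m^2 - 2m - 4.
Evaluating at m = 10 gives w_{10} = 7176.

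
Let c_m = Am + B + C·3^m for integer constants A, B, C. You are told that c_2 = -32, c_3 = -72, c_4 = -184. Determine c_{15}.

-28697880

At m = 2, 3, 4: 2A + B + 9C = -32; 3A + B + 27C = -72; 4A + B + 81C = -184.
Subtracting the first from the second: A + 18C = -40.
Subtracting the second from the third: A + 54C = -112.
Solving: C = -2, A = -4, then B = -6.
Hence c_{15} = -4·15 + (-6) + (-2)·14348907 = -28697880.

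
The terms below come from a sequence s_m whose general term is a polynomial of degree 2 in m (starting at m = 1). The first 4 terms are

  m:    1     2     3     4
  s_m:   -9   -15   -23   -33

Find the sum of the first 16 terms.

-1984

1st diffs: -6, -8, -10.
2nd diffs: -2, -2 (constant).
So s_m = -m^2 - 3m - 5.
Continuing: …, -45, -59, -75, -93, …, s_{16} = -309.
Summing m = 1..16 (16 terms) gives -1984.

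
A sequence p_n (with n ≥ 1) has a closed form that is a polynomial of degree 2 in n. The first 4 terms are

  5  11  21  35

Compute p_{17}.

581

1st diffs: 6, 10, 14.
2nd diffs: 4, 4 (constant).
So p_n = 2n^2 + 3.
Evaluating at n = 17 gives p_{17} = 581.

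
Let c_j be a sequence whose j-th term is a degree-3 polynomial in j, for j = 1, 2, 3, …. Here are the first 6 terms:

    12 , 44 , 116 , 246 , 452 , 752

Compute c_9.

2396

1st diffs: 32, 72, 130, 206, 300.
2nd diffs: 40, 58, 76, 94.
3rd diffs: 18, 18, 18 (constant).
Newton forward-difference form: c_j = 12 + 32·C(j-1,1) + 40·C(j-1,2) + 18·C(j-1,3).
At j = 9: j-1 = 8, so c_9 = 12 + 256 + 1120 + 1008 = 2396.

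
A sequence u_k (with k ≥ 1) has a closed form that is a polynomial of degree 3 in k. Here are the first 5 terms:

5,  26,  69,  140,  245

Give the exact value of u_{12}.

2436

1st diffs: 21, 43, 71, 105.
2nd diffs: 22, 28, 34.
3rd diffs: 6, 6 (constant).
So u_k = k^3 + 5k^2 - k.
Evaluating at k = 12 gives u_{12} = 2436.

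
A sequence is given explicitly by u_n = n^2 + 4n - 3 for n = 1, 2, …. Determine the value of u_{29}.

954

u_{29} = 1·29^2 + 4·29 - 3 = 954.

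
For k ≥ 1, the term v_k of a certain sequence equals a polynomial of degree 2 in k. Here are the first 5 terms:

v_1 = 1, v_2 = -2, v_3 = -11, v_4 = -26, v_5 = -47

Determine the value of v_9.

-191

1st diffs: -3, -9, -15, -21.
2nd diffs: -6, -6, -6 (constant).
Newton forward-difference form: v_k = 1 + (-3)·C(k-1,1) + (-6)·C(k-1,2).
At k = 9: k-1 = 8, so v_9 = 1 - 24 - 168 = -191.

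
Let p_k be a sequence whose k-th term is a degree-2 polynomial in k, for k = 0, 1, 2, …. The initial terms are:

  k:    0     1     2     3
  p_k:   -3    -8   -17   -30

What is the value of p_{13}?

-380

1st diffs: -5, -9, -13.
2nd diffs: -4, -4 (constant).
Newton forward-difference form: p_k = -3 + (-5)·C(k,1) + (-4)·C(k,2).
At k = 13: k = 13, so p_{13} = -3 - 65 - 312 = -380.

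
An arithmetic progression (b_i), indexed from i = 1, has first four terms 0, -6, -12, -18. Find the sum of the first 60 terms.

Common difference d = -6.
b_i = 0 + (i - 1)·(-6).
b_{60} = -354; S = 60·(0 + (-354))/2 = -10620.

-10620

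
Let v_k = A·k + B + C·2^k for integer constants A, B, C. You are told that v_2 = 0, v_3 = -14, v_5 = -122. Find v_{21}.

-10485626

At k = 2, 3, 5: 2A + B + 4C = 0; 3A + B + 8C = -14; 5A + B + 32C = -122.
Subtracting the first from the second: A + 4C = -14.
Subtracting the second from the third: 2A + 24C = -108.
Solving: C = -5, A = 6, then B = 8.
Hence v_{21} = 6·21 + 8 + (-5)·2097152 = -10485626.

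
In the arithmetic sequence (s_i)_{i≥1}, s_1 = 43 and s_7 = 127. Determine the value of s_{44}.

645

Common difference d = (127 - 43) / (7 - 1) = 14.
s_i = 43 + (i - 1)·14.
s_{44} = 43 + 43·14 = 645.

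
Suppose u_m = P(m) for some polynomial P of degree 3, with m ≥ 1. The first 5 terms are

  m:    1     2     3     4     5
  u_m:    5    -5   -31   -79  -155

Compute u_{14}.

-3089

1st diffs: -10, -26, -48, -76.
2nd diffs: -16, -22, -28.
3rd diffs: -6, -6 (constant).
Newton forward-difference form: u_m = 5 + (-10)·C(m-1,1) + (-16)·C(m-1,2) + (-6)·C(m-1,3).
At m = 14: m-1 = 13, so u_{14} = 5 - 130 - 1248 - 1716 = -3089.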